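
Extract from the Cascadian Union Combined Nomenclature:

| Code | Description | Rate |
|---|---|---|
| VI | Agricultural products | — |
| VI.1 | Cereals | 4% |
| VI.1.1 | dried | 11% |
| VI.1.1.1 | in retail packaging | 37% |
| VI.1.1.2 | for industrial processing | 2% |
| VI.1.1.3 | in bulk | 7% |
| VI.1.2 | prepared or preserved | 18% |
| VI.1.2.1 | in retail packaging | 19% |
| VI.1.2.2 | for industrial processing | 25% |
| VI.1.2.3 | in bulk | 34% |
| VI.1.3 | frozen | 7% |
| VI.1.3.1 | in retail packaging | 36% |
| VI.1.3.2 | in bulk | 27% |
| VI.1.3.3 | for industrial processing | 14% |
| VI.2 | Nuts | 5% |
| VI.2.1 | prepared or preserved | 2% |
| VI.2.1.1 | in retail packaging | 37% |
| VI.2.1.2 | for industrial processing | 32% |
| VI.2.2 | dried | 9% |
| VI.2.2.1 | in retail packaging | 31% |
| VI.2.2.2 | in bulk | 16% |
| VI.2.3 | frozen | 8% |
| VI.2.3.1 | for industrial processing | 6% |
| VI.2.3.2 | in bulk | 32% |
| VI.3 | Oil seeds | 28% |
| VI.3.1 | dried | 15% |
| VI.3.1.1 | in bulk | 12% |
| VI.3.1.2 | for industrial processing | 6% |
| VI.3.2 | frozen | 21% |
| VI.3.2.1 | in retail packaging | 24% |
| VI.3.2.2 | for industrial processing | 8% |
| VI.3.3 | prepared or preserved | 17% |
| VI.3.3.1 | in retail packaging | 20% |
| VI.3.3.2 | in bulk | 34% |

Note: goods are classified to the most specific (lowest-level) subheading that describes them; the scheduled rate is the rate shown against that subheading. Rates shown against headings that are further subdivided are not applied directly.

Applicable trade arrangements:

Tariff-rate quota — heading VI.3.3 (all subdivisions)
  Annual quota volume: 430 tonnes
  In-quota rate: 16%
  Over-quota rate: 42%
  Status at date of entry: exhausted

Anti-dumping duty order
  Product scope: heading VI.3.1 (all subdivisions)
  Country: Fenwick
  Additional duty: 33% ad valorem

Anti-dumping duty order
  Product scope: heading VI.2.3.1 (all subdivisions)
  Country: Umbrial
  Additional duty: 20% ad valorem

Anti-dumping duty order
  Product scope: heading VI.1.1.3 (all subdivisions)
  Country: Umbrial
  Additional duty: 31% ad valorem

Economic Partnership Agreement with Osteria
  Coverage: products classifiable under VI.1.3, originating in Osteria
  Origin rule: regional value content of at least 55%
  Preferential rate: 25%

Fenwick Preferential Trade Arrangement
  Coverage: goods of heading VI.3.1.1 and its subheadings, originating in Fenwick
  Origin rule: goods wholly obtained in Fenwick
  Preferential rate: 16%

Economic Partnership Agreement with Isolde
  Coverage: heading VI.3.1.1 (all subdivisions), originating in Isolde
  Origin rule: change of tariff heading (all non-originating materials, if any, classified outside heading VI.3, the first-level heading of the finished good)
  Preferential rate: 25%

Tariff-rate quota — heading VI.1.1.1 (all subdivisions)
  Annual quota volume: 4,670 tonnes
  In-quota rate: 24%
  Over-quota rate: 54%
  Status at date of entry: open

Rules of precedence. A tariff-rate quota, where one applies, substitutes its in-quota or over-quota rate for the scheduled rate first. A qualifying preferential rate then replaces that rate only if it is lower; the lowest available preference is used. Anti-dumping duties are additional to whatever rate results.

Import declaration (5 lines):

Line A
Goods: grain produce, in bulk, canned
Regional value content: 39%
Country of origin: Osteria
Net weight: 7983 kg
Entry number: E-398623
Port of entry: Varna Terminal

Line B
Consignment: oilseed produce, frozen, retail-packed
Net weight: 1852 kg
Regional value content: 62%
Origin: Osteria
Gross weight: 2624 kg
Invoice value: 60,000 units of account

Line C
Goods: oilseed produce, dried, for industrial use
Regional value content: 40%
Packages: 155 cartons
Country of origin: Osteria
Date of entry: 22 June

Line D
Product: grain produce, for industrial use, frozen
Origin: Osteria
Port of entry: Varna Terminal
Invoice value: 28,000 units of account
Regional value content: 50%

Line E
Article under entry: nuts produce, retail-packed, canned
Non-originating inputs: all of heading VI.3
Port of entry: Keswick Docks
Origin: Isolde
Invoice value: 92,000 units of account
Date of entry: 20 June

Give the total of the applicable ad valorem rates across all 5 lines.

Line A: grain → VI.1; canned → VI.1.2; in bulk → VI.1.2.3. Scheduled 34%. Osteria agreement on VI.1.3: VI.1.2.3 not covered. → 34%.
Line B: oilseed → VI.3; frozen → VI.3.2; retail-packed → VI.3.2.1. Scheduled 24%. Osteria agreement on VI.1.3: VI.3.2.1 not covered. → 24%.
Line C: oilseed → VI.3; dried → VI.3.1; for industrial use → VI.3.1.2. Scheduled 6%. Osteria agreement on VI.1.3: VI.3.1.2 not covered. → 6%.
Line D: grain → VI.1; frozen → VI.1.3; for industrial use → VI.1.3.3. Scheduled 14%. Osteria agreement on VI.1.3: RVC < 55%. → 14%.
Line E: nuts → VI.2; canned → VI.2.1; retail-packed → VI.2.1.1. Scheduled 37%. Isolde agreement on VI.3.1.1: VI.2.1.1 not covered. → 37%.
Sum: 34% + 24% + 6% + 14% + 37% = 115%.

115%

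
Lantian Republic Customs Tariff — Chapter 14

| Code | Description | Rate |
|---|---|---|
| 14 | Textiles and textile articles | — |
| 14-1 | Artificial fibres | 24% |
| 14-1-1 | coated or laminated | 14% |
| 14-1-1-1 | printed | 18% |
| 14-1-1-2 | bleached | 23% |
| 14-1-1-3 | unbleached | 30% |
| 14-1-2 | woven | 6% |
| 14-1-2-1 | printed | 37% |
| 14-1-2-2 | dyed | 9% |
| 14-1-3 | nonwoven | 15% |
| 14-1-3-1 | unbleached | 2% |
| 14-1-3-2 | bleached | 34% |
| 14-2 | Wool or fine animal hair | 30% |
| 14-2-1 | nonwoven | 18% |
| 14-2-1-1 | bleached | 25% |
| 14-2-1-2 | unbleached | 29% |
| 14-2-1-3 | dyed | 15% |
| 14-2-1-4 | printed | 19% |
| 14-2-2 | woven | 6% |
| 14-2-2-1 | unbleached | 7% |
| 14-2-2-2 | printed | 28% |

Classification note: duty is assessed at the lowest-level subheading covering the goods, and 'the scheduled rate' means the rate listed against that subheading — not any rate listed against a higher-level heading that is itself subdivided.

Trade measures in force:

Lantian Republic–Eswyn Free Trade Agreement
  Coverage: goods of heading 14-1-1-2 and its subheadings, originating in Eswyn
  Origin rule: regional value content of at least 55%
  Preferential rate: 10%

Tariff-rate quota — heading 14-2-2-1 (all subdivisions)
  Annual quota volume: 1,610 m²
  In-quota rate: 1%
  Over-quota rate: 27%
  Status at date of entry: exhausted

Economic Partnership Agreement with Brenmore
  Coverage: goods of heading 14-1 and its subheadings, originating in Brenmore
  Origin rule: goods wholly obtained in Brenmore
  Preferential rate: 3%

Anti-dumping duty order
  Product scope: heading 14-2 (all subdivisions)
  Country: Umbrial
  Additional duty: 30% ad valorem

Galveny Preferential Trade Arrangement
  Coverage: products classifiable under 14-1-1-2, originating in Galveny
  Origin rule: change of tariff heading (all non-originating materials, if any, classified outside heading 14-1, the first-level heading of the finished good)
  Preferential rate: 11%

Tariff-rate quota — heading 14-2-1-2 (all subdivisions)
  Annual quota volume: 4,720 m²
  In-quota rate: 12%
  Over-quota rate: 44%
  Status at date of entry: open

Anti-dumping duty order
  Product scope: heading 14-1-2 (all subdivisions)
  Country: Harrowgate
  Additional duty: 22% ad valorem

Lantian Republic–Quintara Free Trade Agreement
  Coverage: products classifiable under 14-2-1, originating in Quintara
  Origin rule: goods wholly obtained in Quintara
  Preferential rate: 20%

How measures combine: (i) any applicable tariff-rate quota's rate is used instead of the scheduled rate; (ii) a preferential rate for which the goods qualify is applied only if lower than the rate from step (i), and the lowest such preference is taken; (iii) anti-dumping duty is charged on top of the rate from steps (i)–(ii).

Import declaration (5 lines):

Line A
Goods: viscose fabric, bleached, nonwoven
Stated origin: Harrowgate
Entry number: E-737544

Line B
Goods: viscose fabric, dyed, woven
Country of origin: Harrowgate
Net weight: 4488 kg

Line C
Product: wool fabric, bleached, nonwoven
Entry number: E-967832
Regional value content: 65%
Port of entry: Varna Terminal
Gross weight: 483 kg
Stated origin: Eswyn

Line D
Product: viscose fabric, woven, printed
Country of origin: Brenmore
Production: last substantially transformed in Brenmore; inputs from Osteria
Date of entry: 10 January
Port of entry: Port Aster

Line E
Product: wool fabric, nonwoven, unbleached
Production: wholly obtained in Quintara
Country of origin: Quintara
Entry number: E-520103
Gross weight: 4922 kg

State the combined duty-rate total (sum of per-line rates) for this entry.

Line A: viscose → 14-1; nonwoven → 14-1-3; bleached → 14-1-3-2. Scheduled 34%. No special measure applies. → 34%.
Line B: viscose → 14-1; woven → 14-1-2; dyed → 14-1-2-2. Scheduled 9%. anti-dumping (Harrowgate, 14-1-2): +22%; total 9% + 22% = 31%. → 31%.
Line C: wool → 14-2; nonwoven → 14-2-1; bleached → 14-2-1-1. Scheduled 25%. Eswyn agreement on 14-1-1-2: 14-2-1-1 not covered. → 25%.
Line D: viscose → 14-1; woven → 14-1-2; printed → 14-1-2-1. Scheduled 37%. Brenmore agreement on 14-1: not wholly obtained. → 37%.
Line E: wool → 14-2; nonwoven → 14-2-1; unbleached → 14-2-1-2. Scheduled 29%. quota on 14-2-1-2 open → in-quota 12%; Quintara agreement on 14-2-1: wholly obtained → 20% available; preference 20% not lower than 12% → no reduction. → 12%.
Sum: 34% + 31% + 25% + 37% + 12% = 139%.

139%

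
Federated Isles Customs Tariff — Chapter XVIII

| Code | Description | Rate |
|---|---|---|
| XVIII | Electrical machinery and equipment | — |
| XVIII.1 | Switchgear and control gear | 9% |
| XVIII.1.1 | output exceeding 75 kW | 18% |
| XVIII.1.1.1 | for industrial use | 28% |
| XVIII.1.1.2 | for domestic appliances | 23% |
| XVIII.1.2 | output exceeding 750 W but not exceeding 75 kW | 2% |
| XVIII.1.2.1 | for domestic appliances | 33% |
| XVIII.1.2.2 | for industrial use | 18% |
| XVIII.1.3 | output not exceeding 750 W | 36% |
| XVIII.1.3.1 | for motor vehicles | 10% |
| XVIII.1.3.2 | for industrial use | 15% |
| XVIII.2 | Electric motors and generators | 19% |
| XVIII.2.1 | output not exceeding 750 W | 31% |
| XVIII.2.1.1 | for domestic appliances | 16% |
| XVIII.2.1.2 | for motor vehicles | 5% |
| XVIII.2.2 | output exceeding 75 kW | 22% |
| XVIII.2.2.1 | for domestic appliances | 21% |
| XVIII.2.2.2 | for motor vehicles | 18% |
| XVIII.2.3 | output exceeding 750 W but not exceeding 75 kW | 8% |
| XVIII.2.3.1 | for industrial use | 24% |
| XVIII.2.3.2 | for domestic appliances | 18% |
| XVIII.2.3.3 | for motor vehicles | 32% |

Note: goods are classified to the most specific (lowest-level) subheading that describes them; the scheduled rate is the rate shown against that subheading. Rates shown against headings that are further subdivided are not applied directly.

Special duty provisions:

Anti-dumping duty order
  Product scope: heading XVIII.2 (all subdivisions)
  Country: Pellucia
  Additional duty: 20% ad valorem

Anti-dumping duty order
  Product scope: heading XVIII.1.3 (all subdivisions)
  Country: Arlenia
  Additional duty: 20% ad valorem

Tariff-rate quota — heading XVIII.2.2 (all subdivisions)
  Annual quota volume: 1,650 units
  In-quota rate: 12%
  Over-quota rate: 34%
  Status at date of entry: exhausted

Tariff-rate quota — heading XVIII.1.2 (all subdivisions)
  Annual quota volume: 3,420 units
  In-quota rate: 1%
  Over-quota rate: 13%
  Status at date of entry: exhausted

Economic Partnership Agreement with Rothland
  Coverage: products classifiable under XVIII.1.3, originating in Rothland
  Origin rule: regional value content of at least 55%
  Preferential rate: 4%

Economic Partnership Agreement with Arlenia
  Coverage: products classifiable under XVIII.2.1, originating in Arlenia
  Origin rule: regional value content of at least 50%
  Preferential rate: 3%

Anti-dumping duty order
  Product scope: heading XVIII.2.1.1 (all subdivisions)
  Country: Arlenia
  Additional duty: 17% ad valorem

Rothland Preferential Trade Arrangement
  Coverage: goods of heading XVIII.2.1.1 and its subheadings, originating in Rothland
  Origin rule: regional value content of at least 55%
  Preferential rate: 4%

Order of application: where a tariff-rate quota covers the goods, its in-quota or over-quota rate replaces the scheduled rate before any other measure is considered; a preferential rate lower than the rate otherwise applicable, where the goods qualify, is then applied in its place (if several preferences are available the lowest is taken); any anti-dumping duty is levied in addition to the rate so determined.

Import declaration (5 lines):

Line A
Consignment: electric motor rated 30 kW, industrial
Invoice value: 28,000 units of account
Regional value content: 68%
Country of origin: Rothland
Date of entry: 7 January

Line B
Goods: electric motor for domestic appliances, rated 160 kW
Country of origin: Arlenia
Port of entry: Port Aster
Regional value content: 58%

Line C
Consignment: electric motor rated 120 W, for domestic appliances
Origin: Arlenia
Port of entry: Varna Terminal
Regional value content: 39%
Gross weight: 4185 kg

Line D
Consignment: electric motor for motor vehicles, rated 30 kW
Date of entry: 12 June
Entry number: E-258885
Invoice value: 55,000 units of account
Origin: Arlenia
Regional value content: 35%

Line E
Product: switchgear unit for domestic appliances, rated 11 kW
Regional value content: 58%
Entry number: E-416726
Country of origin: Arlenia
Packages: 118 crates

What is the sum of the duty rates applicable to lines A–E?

Line A: electric motor → XVIII.2; rated 30 kW → XVIII.2.3; industrial → XVIII.2.3.1. Scheduled 24%. Rothland agreement on XVIII.1.3: XVIII.2.3.1 not covered; Rothland agreement on XVIII.2.1.1: XVIII.2.3.1 not covered. → 24%.
Line B: electric motor → XVIII.2; rated 160 kW → XVIII.2.2; for domestic appliances → XVIII.2.2.1. Scheduled 21%. quota on XVIII.2.2 exhausted → over-quota 34%; Arlenia agreement on XVIII.2.1: XVIII.2.2.1 not covered. → 34%.
Line C: electric motor → XVIII.2; rated 120 W → XVIII.2.1; for domestic appliances → XVIII.2.1.1. Scheduled 16%. Arlenia agreement on XVIII.2.1: RVC < 50%; anti-dumping (Arlenia, XVIII.2.1.1): +17%; total 16% + 17% = 33%. → 33%.
Line D: electric motor → XVIII.2; rated 30 kW → XVIII.2.3; for motor vehicles → XVIII.2.3.3. Scheduled 32%. Arlenia agreement on XVIII.2.1: XVIII.2.3.3 not covered. → 32%.
Line E: switchgear unit → XVIII.1; rated 11 kW → XVIII.1.2; for domestic appliances → XVIII.1.2.1. Scheduled 33%. quota on XVIII.1.2 exhausted → over-quota 13%; Arlenia agreement on XVIII.2.1: XVIII.1.2.1 not covered. → 13%.
Sum: 24% + 34% + 33% + 32% + 13% = 136%.

136%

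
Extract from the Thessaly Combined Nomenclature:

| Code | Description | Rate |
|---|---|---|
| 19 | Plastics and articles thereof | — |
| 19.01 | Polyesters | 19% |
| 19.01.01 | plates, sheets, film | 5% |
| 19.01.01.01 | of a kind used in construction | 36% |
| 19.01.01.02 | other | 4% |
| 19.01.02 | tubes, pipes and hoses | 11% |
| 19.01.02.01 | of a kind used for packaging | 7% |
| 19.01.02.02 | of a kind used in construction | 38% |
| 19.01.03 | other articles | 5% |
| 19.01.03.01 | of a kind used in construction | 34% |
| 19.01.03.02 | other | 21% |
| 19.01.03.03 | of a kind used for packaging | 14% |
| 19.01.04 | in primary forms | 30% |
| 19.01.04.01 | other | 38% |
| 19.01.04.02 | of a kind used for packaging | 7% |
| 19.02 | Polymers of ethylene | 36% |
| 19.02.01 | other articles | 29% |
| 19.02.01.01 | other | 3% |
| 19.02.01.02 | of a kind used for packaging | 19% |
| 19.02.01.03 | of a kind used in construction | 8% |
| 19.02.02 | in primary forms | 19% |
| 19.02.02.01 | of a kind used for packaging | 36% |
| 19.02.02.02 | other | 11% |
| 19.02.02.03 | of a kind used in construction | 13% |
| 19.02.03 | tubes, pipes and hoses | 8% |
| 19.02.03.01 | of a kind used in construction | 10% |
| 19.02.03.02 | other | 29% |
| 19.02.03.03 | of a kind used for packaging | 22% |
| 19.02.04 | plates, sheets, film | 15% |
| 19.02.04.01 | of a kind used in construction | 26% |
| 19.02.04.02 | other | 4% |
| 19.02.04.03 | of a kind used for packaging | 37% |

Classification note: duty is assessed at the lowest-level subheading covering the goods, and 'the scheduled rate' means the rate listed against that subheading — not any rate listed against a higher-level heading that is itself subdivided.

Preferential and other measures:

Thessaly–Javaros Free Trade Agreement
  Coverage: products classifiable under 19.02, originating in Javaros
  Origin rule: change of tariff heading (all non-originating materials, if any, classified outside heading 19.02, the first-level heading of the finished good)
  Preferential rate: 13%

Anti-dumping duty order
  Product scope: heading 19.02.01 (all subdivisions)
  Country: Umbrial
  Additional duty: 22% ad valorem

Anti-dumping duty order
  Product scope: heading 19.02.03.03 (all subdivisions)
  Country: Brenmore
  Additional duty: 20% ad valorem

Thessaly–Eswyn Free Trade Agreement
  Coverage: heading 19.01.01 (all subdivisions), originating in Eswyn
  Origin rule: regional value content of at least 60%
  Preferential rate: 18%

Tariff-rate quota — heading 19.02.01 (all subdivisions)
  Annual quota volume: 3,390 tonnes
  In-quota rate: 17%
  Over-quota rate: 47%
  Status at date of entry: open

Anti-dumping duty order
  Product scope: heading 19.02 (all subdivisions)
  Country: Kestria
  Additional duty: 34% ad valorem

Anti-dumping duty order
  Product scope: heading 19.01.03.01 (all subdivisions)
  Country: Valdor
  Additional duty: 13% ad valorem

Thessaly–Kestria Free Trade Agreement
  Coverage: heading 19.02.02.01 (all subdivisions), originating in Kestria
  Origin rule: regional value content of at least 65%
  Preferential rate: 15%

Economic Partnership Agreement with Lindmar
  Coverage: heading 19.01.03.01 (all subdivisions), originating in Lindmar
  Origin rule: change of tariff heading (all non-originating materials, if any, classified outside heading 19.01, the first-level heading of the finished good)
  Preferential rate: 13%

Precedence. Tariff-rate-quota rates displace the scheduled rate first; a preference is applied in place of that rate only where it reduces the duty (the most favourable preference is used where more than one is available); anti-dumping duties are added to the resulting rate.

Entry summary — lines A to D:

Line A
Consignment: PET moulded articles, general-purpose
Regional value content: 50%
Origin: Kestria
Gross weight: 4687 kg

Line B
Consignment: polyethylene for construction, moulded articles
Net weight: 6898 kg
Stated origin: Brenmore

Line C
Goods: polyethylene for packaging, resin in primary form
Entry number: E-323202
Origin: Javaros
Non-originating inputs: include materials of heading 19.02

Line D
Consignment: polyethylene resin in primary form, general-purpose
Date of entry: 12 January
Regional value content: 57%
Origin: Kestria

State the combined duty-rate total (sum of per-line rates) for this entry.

119%

Line A: PET → 19.01; moulded articles → 19.01.03; general-purpose → 19.01.03.02. Scheduled 21%. Kestria agreement on 19.02.02.01: 19.01.03.02 not covered. → 21%.
Line B: polyethylene → 19.02; moulded articles → 19.02.01; for construction → 19.02.01.03. Scheduled 8%. quota on 19.02.01 open → in-quota 17%. → 17%.
Line C: polyethylene → 19.02; resin in primary form → 19.02.02; for packaging → 19.02.02.01. Scheduled 36%. Javaros agreement on 19.02: CTH not met. → 36%.
Line D: polyethylene → 19.02; resin in primary form → 19.02.02; general-purpose → 19.02.02.02. Scheduled 11%. Kestria agreement on 19.02.02.01: 19.02.02.02 not covered; anti-dumping (Kestria, 19.02): +34%; total 11% + 34% = 45%. → 45%.
Sum: 21% + 17% + 36% + 45% = 119%.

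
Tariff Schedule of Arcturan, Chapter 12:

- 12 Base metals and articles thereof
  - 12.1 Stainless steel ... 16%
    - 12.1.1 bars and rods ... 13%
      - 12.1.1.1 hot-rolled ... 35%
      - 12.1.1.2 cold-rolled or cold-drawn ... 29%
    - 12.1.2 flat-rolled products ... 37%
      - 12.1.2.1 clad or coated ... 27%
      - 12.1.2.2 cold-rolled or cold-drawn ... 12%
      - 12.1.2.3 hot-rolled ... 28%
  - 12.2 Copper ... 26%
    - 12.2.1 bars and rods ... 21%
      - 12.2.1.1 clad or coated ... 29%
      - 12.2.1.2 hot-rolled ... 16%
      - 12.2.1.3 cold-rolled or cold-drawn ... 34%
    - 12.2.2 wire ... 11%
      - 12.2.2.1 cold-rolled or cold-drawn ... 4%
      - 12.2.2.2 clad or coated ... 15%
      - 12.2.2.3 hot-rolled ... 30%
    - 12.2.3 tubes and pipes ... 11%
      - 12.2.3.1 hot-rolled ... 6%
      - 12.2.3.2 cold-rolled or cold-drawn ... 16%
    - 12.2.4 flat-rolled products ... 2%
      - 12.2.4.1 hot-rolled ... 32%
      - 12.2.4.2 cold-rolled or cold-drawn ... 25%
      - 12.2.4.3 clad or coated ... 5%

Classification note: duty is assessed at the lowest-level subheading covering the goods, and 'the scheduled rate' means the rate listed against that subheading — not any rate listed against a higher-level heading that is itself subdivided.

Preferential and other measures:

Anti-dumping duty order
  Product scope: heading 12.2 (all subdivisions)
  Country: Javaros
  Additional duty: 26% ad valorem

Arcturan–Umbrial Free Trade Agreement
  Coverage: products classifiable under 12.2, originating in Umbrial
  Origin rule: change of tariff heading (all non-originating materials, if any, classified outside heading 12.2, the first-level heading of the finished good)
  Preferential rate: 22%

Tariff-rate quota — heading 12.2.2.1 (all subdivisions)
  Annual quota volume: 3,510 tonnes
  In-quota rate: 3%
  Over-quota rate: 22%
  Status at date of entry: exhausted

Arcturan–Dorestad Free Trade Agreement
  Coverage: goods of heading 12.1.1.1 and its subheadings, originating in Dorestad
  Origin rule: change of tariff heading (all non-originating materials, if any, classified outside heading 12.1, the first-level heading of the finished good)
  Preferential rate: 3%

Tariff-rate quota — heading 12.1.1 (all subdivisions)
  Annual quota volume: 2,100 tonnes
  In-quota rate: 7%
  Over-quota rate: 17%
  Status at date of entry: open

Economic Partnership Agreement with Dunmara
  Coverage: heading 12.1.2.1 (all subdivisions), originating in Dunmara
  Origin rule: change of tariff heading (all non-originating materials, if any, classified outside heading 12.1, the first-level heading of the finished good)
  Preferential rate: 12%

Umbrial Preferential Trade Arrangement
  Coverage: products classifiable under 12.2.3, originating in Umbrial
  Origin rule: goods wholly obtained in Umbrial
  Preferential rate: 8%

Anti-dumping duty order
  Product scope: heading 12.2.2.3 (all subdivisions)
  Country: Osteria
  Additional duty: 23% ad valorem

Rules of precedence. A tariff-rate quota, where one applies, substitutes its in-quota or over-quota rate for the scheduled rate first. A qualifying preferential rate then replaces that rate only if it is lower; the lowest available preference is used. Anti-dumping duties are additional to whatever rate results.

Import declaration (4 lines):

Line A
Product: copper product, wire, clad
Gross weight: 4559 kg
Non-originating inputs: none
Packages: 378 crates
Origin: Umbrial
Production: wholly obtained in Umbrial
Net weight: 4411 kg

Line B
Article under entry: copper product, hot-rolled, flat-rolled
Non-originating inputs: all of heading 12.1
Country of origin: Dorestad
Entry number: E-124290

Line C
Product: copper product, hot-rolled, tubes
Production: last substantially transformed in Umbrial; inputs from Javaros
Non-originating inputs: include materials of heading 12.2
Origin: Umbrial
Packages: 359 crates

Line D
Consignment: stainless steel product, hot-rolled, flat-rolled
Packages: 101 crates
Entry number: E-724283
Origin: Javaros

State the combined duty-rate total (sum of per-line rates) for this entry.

81%

Line A: copper → 12.2; wire → 12.2.2; clad → 12.2.2.2. Scheduled 15%. Umbrial agreement on 12.2: CTH met → 22% available; Umbrial agreement on 12.2.3: 12.2.2.2 not covered; preference 22% not lower than 15% → no reduction. → 15%.
Line B: copper → 12.2; flat-rolled → 12.2.4; hot-rolled → 12.2.4.1. Scheduled 32%. Dorestad agreement on 12.1.1.1: 12.2.4.1 not covered. → 32%.
Line C: copper → 12.2; tubes → 12.2.3; hot-rolled → 12.2.3.1. Scheduled 6%. Umbrial agreement on 12.2: CTH not met; Umbrial agreement on 12.2.3: not wholly obtained. → 6%.
Line D: stainless steel → 12.1; flat-rolled → 12.1.2; hot-rolled → 12.1.2.3. Scheduled 28%. No special measure applies. → 28%.
Sum: 15% + 32% + 6% + 28% = 81%.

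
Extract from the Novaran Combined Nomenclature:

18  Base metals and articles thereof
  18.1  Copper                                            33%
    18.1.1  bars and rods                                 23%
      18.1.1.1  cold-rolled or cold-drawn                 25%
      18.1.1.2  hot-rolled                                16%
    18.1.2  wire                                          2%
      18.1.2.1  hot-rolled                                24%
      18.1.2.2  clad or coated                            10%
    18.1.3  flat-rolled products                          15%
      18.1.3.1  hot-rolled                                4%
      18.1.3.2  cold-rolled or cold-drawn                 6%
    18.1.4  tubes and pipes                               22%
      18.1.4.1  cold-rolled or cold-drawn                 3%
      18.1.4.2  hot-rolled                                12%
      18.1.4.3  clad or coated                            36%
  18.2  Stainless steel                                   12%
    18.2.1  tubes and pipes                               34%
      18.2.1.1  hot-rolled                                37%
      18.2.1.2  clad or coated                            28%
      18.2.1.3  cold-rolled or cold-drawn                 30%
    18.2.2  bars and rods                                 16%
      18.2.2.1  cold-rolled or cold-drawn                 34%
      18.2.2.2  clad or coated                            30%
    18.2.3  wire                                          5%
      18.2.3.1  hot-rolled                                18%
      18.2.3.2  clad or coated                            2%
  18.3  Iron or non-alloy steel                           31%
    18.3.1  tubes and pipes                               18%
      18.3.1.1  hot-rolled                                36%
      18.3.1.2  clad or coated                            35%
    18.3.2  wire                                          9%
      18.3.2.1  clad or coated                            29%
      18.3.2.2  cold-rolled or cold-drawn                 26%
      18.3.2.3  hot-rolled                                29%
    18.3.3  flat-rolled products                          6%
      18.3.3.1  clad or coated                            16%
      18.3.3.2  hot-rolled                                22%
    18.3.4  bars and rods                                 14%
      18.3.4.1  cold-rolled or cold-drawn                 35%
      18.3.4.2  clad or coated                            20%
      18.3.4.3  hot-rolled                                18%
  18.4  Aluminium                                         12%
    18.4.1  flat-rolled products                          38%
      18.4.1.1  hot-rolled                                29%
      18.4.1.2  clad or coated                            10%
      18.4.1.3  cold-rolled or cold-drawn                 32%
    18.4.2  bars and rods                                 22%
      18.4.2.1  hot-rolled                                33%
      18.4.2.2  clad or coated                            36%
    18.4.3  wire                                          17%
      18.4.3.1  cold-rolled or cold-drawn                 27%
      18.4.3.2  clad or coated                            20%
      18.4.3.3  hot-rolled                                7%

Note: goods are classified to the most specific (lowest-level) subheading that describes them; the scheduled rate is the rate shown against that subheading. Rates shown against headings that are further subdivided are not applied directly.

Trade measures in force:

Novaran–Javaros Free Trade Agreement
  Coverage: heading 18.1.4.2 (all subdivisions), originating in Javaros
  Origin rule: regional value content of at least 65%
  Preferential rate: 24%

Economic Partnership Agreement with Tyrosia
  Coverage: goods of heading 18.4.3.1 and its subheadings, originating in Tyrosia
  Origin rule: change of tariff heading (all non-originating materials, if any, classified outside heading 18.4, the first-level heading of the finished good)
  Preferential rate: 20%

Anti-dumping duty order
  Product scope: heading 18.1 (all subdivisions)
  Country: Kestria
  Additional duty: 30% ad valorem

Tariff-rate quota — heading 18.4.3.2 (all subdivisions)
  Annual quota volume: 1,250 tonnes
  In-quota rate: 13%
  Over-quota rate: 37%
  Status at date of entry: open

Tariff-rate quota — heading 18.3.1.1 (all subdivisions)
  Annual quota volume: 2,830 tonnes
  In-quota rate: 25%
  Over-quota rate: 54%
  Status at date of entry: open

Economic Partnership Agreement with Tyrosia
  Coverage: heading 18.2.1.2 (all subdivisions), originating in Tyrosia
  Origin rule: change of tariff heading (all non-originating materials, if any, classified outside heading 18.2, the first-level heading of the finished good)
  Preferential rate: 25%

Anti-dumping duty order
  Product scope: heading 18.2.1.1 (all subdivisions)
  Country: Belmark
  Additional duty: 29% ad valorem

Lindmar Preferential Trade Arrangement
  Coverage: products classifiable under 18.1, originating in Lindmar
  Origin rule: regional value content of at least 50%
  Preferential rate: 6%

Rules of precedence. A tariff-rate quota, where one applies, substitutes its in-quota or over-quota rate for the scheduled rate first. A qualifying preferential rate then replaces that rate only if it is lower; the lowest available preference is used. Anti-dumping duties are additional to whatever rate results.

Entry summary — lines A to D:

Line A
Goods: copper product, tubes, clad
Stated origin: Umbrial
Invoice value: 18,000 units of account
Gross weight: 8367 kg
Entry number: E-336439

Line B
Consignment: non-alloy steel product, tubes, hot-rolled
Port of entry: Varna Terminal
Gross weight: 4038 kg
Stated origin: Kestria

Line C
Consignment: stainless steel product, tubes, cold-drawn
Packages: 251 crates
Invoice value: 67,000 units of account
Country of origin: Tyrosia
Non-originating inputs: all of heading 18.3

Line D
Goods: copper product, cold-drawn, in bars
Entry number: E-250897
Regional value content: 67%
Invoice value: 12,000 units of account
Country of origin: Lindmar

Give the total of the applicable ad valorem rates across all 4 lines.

97%

Line A: copper → 18.1; tubes → 18.1.4; clad → 18.1.4.3. Scheduled 36%. No special measure applies. → 36%.
Line B: non-alloy steel → 18.3; tubes → 18.3.1; hot-rolled → 18.3.1.1. Scheduled 36%. quota on 18.3.1.1 open → in-quota 25%. → 25%.
Line C: stainless steel → 18.2; tubes → 18.2.1; cold-drawn → 18.2.1.3. Scheduled 30%. Tyrosia agreement on 18.4.3.1: 18.2.1.3 not covered; Tyrosia agreement on 18.2.1.2: 18.2.1.3 not covered. → 30%.
Line D: copper → 18.1; in bars → 18.1.1; cold-drawn → 18.1.1.1. Scheduled 25%. Lindmar agreement on 18.1: RVC ≥ 50% → 6% available; preferential 6%. → 6%.
Sum: 36% + 25% + 30% + 6% = 97%.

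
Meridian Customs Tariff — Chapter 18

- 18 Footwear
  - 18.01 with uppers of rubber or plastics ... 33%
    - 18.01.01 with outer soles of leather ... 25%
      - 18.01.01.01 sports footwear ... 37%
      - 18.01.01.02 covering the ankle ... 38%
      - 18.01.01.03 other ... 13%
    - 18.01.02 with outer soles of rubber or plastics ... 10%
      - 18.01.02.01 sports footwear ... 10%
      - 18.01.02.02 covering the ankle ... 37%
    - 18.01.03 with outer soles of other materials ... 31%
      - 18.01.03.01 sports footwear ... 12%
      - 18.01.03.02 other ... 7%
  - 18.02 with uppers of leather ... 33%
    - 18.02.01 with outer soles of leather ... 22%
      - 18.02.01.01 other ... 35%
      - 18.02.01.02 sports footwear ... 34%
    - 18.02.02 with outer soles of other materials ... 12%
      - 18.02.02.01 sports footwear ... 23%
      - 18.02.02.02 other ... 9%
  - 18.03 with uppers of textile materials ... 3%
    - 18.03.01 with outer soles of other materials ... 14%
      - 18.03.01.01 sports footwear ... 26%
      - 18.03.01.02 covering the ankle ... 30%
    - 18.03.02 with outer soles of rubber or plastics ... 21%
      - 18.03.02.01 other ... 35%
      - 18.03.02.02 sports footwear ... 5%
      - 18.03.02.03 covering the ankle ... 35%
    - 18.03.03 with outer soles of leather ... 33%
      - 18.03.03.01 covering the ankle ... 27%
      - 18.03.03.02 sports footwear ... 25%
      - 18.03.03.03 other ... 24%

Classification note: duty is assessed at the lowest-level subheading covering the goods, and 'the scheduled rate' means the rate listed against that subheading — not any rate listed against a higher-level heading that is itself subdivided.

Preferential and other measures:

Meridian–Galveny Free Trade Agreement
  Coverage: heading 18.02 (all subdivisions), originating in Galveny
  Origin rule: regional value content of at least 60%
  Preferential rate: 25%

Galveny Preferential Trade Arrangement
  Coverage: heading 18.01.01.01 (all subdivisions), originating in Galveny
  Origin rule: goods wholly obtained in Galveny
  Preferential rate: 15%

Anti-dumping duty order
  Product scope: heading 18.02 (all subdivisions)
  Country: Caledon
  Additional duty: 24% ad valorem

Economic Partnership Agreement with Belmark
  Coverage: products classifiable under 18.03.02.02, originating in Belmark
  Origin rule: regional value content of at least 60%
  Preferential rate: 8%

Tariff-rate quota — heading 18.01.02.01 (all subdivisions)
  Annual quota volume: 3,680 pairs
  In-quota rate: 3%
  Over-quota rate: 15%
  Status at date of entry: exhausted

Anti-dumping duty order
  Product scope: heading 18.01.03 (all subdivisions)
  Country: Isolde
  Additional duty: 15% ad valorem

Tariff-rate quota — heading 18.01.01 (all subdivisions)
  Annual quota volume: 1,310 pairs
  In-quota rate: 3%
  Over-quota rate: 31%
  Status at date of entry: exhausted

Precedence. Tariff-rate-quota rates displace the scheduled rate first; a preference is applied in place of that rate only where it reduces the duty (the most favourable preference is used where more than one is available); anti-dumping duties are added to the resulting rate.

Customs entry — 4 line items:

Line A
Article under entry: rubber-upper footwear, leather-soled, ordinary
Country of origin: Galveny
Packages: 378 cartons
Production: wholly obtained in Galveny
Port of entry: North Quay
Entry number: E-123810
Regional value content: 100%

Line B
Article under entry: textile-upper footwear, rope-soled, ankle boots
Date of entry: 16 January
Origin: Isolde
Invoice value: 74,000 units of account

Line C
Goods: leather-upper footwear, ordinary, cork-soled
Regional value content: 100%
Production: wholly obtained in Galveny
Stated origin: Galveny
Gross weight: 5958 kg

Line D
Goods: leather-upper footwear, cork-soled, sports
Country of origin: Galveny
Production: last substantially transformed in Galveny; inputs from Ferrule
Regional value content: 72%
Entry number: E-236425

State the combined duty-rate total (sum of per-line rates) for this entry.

93%

Line A: rubber-upper → 18.01; leather-soled → 18.01.01; ordinary → 18.01.01.03. Scheduled 13%. quota on 18.01.01 exhausted → over-quota 31%; Galveny agreement on 18.02: 18.01.01.03 not covered; Galveny agreement on 18.01.01.01: 18.01.01.03 not covered. → 31%.
Line B: textile-upper → 18.03; rope-soled → 18.03.01; ankle boots → 18.03.01.02. Scheduled 30%. No special measure applies. → 30%.
Line C: leather-upper → 18.02; cork-soled → 18.02.02; ordinary → 18.02.02.02. Scheduled 9%. Galveny agreement on 18.02: RVC ≥ 60% → 25% available; Galveny agreement on 18.01.01.01: 18.02.02.02 not covered; preference 25% not lower than 9% → no reduction. → 9%.
Line D: leather-upper → 18.02; cork-soled → 18.02.02; sports → 18.02.02.01. Scheduled 23%. Galveny agreement on 18.02: RVC ≥ 60% → 25% available; Galveny agreement on 18.01.01.01: 18.02.02.01 not covered; preference 25% not lower than 23% → no reduction. → 23%.
Sum: 31% + 30% + 9% + 23% = 93%.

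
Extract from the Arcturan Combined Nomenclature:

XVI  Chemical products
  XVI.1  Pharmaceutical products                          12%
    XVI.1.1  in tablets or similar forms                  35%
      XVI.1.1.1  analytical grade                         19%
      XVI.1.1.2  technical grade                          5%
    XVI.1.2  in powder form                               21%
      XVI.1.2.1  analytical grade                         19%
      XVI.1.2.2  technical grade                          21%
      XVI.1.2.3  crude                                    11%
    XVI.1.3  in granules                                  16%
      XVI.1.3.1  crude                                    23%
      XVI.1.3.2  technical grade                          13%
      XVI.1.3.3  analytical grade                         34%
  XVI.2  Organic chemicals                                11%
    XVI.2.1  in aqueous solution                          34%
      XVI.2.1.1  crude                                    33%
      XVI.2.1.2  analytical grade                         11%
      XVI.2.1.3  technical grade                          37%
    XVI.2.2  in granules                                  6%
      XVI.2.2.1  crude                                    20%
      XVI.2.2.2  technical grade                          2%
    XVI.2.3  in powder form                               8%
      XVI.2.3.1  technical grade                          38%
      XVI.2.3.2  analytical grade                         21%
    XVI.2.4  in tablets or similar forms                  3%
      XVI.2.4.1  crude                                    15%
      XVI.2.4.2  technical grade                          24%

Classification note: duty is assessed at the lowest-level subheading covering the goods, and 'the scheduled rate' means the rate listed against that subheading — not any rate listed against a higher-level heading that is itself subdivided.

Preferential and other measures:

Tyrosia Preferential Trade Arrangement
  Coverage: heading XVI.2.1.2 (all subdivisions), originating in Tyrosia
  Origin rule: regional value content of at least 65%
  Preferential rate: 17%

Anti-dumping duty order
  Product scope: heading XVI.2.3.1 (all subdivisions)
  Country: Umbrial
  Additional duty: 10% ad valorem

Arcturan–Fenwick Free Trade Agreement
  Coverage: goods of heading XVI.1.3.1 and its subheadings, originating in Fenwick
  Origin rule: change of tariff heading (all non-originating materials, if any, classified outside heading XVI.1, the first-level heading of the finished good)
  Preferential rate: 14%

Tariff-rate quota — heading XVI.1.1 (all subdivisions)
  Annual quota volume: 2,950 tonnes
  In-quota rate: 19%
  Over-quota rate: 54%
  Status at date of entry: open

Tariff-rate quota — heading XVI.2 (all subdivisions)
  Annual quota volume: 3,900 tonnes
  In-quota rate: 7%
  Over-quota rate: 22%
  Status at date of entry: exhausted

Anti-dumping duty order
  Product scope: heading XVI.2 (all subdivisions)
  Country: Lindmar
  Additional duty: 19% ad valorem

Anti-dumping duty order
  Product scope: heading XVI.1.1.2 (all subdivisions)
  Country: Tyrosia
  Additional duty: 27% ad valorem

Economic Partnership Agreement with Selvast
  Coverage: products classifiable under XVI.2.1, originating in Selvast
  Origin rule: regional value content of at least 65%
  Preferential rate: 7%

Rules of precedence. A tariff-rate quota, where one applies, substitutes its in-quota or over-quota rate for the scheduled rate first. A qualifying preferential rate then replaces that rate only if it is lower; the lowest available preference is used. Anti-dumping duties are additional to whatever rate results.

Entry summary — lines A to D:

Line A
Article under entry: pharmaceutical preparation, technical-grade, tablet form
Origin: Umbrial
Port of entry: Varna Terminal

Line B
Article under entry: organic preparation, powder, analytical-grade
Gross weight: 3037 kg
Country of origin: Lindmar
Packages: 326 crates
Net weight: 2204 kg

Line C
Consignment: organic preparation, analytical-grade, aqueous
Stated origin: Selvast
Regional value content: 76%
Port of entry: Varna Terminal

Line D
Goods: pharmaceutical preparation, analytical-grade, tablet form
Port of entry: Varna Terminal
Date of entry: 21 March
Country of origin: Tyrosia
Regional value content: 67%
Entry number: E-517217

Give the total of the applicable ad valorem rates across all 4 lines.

86%

Line A: pharmaceutical → XVI.1; tablet form → XVI.1.1; technical-grade → XVI.1.1.2. Scheduled 5%. quota on XVI.1.1 open → in-quota 19%. → 19%.
Line B: organic → XVI.2; powder → XVI.2.3; analytical-grade → XVI.2.3.2. Scheduled 21%. quota on XVI.2 exhausted → over-quota 22%; anti-dumping (Lindmar, XVI.2): +19%; total 22% + 19% = 41%. → 41%.
Line C: organic → XVI.2; aqueous → XVI.2.1; analytical-grade → XVI.2.1.2. Scheduled 11%. quota on XVI.2 exhausted → over-quota 22%; Selvast agreement on XVI.2.1: RVC ≥ 65% → 7% available; preferential 7%. → 7%.
Line D: pharmaceutical → XVI.1; tablet form → XVI.1.1; analytical-grade → XVI.1.1.1. Scheduled 19%. quota on XVI.1.1 open → in-quota 19%; Tyrosia agreement on XVI.2.1.2: XVI.1.1.1 not covered. → 19%.
Sum: 19% + 41% + 7% + 19% = 86%.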